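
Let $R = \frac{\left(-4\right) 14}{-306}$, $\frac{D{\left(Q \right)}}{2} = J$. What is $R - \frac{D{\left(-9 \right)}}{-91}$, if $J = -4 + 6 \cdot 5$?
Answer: $\frac{808}{1071} \approx 0.75443$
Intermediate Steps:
$J = 26$ ($J = -4 + 30 = 26$)
$D{\left(Q \right)} = 52$ ($D{\left(Q \right)} = 2 \cdot 26 = 52$)
$R = \frac{28}{153}$ ($R = \left(-56\right) \left(- \frac{1}{306}\right) = \frac{28}{153} \approx 0.18301$)
$R - \frac{D{\left(-9 \right)}}{-91} = \frac{28}{153} - \frac{52}{-91} = \frac{28}{153} - 52 \left(- \frac{1}{91}\right) = \frac{28}{153} - - \frac{4}{7} = \frac{28}{153} + \frac{4}{7} = \frac{808}{1071}$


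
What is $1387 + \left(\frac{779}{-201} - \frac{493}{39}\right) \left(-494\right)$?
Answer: $\frac{639597}{67} \approx 9546.2$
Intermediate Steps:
$1387 + \left(\frac{779}{-201} - \frac{493}{39}\right) \left(-494\right) = 1387 + \left(779 \left(- \frac{1}{201}\right) - \frac{493}{39}\right) \left(-494\right) = 1387 + \left(- \frac{779}{201} - \frac{493}{39}\right) \left(-494\right) = 1387 - - \frac{546668}{67} = 1387 + \frac{546668}{67} = \frac{639597}{67}$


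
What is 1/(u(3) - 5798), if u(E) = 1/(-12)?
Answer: -12/69577 ≈ -0.00017247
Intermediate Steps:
u(E) = -1/12
1/(u(3) - 5798) = 1/(-1/12 - 5798) = 1/(-69577/12) = -12/69577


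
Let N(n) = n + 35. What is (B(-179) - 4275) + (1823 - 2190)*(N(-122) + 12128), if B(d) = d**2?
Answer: -4391281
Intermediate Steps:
N(n) = 35 + n
(B(-179) - 4275) + (1823 - 2190)*(N(-122) + 12128) = ((-179)**2 - 4275) + (1823 - 2190)*((35 - 122) + 12128) = (32041 - 4275) - 367*(-87 + 12128) = 27766 - 367*12041 = 27766 - 4419047 = -4391281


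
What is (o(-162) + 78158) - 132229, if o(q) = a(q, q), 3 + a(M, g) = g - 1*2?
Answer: -54238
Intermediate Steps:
a(M, g) = -5 + g (a(M, g) = -3 + (g - 1*2) = -3 + (g - 2) = -3 + (-2 + g) = -5 + g)
o(q) = -5 + q
(o(-162) + 78158) - 132229 = ((-5 - 162) + 78158) - 132229 = (-167 + 78158) - 132229 = 77991 - 132229 = -54238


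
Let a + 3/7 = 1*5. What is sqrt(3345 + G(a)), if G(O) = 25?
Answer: sqrt(3370) ≈ 58.052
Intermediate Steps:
a = 32/7 (a = -3/7 + 1*5 = -3/7 + 5 = 32/7 ≈ 4.5714)
sqrt(3345 + G(a)) = sqrt(3345 + 25) = sqrt(3370)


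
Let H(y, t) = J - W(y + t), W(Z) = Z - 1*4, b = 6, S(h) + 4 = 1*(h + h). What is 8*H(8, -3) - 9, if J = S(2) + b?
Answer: 31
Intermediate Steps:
S(h) = -4 + 2*h (S(h) = -4 + 1*(h + h) = -4 + 1*(2*h) = -4 + 2*h)
J = 6 (J = (-4 + 2*2) + 6 = (-4 + 4) + 6 = 0 + 6 = 6)
W(Z) = -4 + Z (W(Z) = Z - 4 = -4 + Z)
H(y, t) = 10 - t - y (H(y, t) = 6 - (-4 + (y + t)) = 6 - (-4 + (t + y)) = 6 - (-4 + t + y) = 6 + (4 - t - y) = 10 - t - y)
8*H(8, -3) - 9 = 8*(10 - 1*(-3) - 1*8) - 9 = 8*(10 + 3 - 8) - 9 = 8*5 - 9 = 40 - 9 = 31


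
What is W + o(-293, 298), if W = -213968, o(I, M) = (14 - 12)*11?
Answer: -213946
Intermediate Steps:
o(I, M) = 22 (o(I, M) = 2*11 = 22)
W + o(-293, 298) = -213968 + 22 = -213946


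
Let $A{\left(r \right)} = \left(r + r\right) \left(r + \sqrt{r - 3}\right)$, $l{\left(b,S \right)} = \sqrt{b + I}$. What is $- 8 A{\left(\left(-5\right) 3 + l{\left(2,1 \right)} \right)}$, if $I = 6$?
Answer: $16 \left(15 - 2 \sqrt{2}\right) \left(-15 + \sqrt{-18 + 2 \sqrt{2}} + 2 \sqrt{2}\right) \approx -2370.4 + 758.55 i$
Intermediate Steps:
$l{\left(b,S \right)} = \sqrt{6 + b}$ ($l{\left(b,S \right)} = \sqrt{b + 6} = \sqrt{6 + b}$)
$A{\left(r \right)} = 2 r \left(r + \sqrt{-3 + r}\right)$
$- 8 A{\left(\left(-5\right) 3 + l{\left(2,1 \right)} \right)} = - 8 \cdot 2 \left(\left(-5\right) 3 + \sqrt{6 + 2}\right) \left(\left(\left(-5\right) 3 + \sqrt{6 + 2}\right) + \sqrt{-3 + \left(\left(-5\right) 3 + \sqrt{6 + 2}\right)}\right) = - 8 \cdot 2 \left(-15 + \sqrt{8}\right) \left(\left(-15 + \sqrt{8}\right) + \sqrt{-3 - \left(15 - \sqrt{8}\right)}\right) = - 8 \cdot 2 \left(-15 + 2 \sqrt{2}\right) \left(\left(-15 + 2 \sqrt{2}\right) + \sqrt{-3 - \left(15 - 2 \sqrt{2}\right)}\right) = - 8 \cdot 2 \left(-15 + 2 \sqrt{2}\right) \left(\left(-15 + 2 \sqrt{2}\right) + \sqrt{-18 + 2 \sqrt{2}}\right) = - 8 \cdot 2 \left(-15 + 2 \sqrt{2}\right) \left(-15 + \sqrt{-18 + 2 \sqrt{2}} + 2 \sqrt{2}\right) = - 16 \left(-15 + 2 \sqrt{2}\right) \left(-15 + \sqrt{-18 + 2 \sqrt{2}} + 2 \sqrt{2}\right)$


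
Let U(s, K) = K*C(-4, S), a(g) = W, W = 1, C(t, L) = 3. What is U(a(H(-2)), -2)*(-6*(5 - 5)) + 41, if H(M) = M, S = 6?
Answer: 41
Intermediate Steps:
a(g) = 1
U(s, K) = 3*K (U(s, K) = K*3 = 3*K)
U(a(H(-2)), -2)*(-6*(5 - 5)) + 41 = (3*(-2))*(-6*(5 - 5)) + 41 = -(-36)*0 + 41 = -6*0 + 41 = 0 + 41 = 41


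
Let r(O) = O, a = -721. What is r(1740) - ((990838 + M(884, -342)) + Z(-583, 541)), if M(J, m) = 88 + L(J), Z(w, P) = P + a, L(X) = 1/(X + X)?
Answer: -1748562609/1768 ≈ -9.8901e+5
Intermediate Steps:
L(X) = 1/(2*X)
Z(w, P) = -721 + P (Z(w, P) = P - 721 = -721 + P)
M(J, m) = 88 + 1/(2*J)
r(1740) - ((990838 + M(884, -342)) + Z(-583, 541)) = 1740 - ((990838 + (88 + (½)/884)) + (-721 + 541)) = 1740 - ((990838 + (88 + (½)*(1/884))) - 180) = 1740 - ((990838 + (88 + 1/1768)) - 180) = 1740 - ((990838 + 155585/1768) - 180) = 1740 - (1751957169/1768 - 180) = 1740 - 1*1751638929/1768 = 1740 - 1751638929/1768 = -1748562609/1768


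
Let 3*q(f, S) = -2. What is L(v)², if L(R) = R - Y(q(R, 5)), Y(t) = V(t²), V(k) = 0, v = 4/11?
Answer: 16/121 ≈ 0.13223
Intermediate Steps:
q(f, S) = -⅔ (q(f, S) = (⅓)*(-2) = -⅔)
v = 4/11 (v = 4*(1/11) = 4/11 ≈ 0.36364)
Y(t) = 0
L(R) = R (L(R) = R - 1*0 = R + 0 = R)
L(v)² = (4/11)² = 16/121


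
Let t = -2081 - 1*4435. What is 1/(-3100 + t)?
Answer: -1/9616 ≈ -0.00010399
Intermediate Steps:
t = -6516 (t = -2081 - 4435 = -6516)
1/(-3100 + t) = 1/(-3100 - 6516) = 1/(-9616) = -1/9616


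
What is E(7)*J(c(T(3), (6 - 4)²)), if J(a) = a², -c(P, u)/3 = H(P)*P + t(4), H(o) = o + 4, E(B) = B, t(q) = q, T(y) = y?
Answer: 39375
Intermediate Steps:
H(o) = 4 + o
c(P, u) = -12 - 3*P*(4 + P) (c(P, u) = -3*((4 + P)*P + 4) = -3*(P*(4 + P) + 4) = -3*(4 + P*(4 + P)) = -12 - 3*P*(4 + P))
E(7)*J(c(T(3), (6 - 4)²)) = 7*(-12 - 3*3*(4 + 3))² = 7*(-12 - 3*3*7)² = 7*(-12 - 63)² = 7*(-75)² = 7*5625 = 39375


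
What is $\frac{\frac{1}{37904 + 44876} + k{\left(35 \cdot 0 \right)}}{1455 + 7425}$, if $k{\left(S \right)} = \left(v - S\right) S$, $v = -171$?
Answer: $\frac{1}{735086400} \approx 1.3604 \cdot 10^{-9}$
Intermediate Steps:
$k{\left(S \right)} = S \left(-171 - S\right)$ ($k{\left(S \right)} = \left(-171 - S\right) S = S \left(-171 - S\right)$)
$\frac{\frac{1}{37904 + 44876} + k{\left(35 \cdot 0 \right)}}{1455 + 7425} = \frac{\frac{1}{37904 + 44876} - 35 \cdot 0 \left(171 + 35 \cdot 0\right)}{1455 + 7425} = \frac{\frac{1}{82780} - 0 \left(171 + 0\right)}{8880} = \left(\frac{1}{82780} - 0 \cdot 171\right) \frac{1}{8880} = \left(\frac{1}{82780} + 0\right) \frac{1}{8880} = \frac{1}{82780} \cdot \frac{1}{8880} = \frac{1}{735086400}$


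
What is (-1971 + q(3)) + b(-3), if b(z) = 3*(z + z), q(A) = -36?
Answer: -2025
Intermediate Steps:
b(z) = 6*z (b(z) = 3*(2*z) = 6*z)
(-1971 + q(3)) + b(-3) = (-1971 - 36) + 6*(-3) = -2007 - 18 = -2025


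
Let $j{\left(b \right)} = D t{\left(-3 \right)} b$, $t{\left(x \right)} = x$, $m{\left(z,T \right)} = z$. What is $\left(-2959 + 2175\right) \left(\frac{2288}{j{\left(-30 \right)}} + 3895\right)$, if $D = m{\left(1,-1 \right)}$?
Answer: $- \frac{138312496}{45} \approx -3.0736 \cdot 10^{6}$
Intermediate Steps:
$D = 1$
$j{\left(b \right)} = - 3 b$ ($j{\left(b \right)} = 1 \left(-3\right) b = - 3 b$)
$\left(-2959 + 2175\right) \left(\frac{2288}{j{\left(-30 \right)}} + 3895\right) = \left(-2959 + 2175\right) \left(\frac{2288}{\left(-3\right) \left(-30\right)} + 3895\right) = - 784 \left(\frac{2288}{90} + 3895\right) = - 784 \left(2288 \cdot \frac{1}{90} + 3895\right) = - 784 \left(\frac{1144}{45} + 3895\right) = \left(-784\right) \frac{176419}{45} = - \frac{138312496}{45}$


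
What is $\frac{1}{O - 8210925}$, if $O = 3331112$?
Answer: $- \frac{1}{4879813} \approx -2.0493 \cdot 10^{-7}$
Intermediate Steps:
$\frac{1}{O - 8210925} = \frac{1}{3331112 - 8210925} = \frac{1}{-4879813} = - \frac{1}{4879813}$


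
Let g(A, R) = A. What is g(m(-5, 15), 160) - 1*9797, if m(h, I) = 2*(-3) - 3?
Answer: -9806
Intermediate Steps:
m(h, I) = -9 (m(h, I) = -6 - 3 = -9)
g(m(-5, 15), 160) - 1*9797 = -9 - 1*9797 = -9 - 9797 = -9806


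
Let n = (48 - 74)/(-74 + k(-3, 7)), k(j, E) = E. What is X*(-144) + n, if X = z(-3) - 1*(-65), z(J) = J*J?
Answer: -713926/67 ≈ -10656.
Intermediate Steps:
z(J) = J²
X = 74 (X = (-3)² - 1*(-65) = 9 + 65 = 74)
n = 26/67 (n = (48 - 74)/(-74 + 7) = -26/(-67) = -26*(-1/67) = 26/67 ≈ 0.38806)
X*(-144) + n = 74*(-144) + 26/67 = -10656 + 26/67 = -713926/67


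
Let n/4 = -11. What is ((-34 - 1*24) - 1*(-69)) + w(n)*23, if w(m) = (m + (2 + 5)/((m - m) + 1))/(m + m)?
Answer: 1819/88 ≈ 20.670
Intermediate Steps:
n = -44 (n = 4*(-11) = -44)
w(m) = (7 + m)/(2*m) (w(m) = (m + 7/(0 + 1))/((2*m)) = (m + 7/1)*(1/(2*m)) = (m + 7*1)*(1/(2*m)) = (m + 7)*(1/(2*m)) = (7 + m)*(1/(2*m)) = (7 + m)/(2*m))
((-34 - 1*24) - 1*(-69)) + w(n)*23 = ((-34 - 1*24) - 1*(-69)) + ((½)*(7 - 44)/(-44))*23 = ((-34 - 24) + 69) + ((½)*(-1/44)*(-37))*23 = (-58 + 69) + (37/88)*23 = 11 + 851/88 = 1819/88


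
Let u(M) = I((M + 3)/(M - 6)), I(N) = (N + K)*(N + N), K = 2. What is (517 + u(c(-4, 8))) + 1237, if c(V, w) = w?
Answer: 3673/2 ≈ 1836.5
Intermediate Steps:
I(N) = 2*N*(2 + N) (I(N) = (N + 2)*(N + N) = (2 + N)*(2*N) = 2*N*(2 + N))
u(M) = 2*(2 + (3 + M)/(-6 + M))*(3 + M)/(-6 + M) (u(M) = 2*((M + 3)/(M - 6))*(2 + (M + 3)/(M - 6)) = 2*((3 + M)/(-6 + M))*(2 + (3 + M)/(-6 + M)) = 2*(2 + (3 + M)/(-6 + M))*(3 + M)/(-6 + M))
(517 + u(c(-4, 8))) + 1237 = (517 + 6*(-3 + 8)*(3 + 8)/(-6 + 8)²) + 1237 = (517 + 6*5*11/2²) + 1237 = (517 + 6*(¼)*5*11) + 1237 = (517 + 165/2) + 1237 = 1199/2 + 1237 = 3673/2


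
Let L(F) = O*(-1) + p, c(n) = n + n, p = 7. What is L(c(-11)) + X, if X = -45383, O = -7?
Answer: -45369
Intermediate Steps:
c(n) = 2*n
L(F) = 14 (L(F) = -7*(-1) + 7 = 7 + 7 = 14)
L(c(-11)) + X = 14 - 45383 = -45369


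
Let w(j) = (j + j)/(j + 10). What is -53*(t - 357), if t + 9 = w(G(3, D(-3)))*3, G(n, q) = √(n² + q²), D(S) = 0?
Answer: 251220/13 ≈ 19325.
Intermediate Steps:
w(j) = 2*j/(10 + j) (w(j) = (2*j)/(10 + j) = 2*j/(10 + j))
t = -99/13 (t = -9 + (2*√(3² + 0²)/(10 + √(3² + 0²)))*3 = -9 + (2*√(9 + 0)/(10 + √(9 + 0)))*3 = -9 + (2*√9/(10 + √9))*3 = -9 + (2*3/(10 + 3))*3 = -9 + (2*3/13)*3 = -9 + (2*3*(1/13))*3 = -9 + (6/13)*3 = -9 + 18/13 = -99/13 ≈ -7.6154)
-53*(t - 357) = -53*(-99/13 - 357) = -53*(-4740/13) = 251220/13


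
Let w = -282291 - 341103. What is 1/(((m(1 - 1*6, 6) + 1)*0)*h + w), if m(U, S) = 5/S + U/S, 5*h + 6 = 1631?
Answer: -1/623394 ≈ -1.6041e-6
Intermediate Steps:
w = -623394
h = 325 (h = -6/5 + (⅕)*1631 = -6/5 + 1631/5 = 325)
1/(((m(1 - 1*6, 6) + 1)*0)*h + w) = 1/((((5 + (1 - 1*6))/6 + 1)*0)*325 - 623394) = 1/((((5 + (1 - 6))/6 + 1)*0)*325 - 623394) = 1/((((5 - 5)/6 + 1)*0)*325 - 623394) = 1/((((⅙)*0 + 1)*0)*325 - 623394) = 1/(((0 + 1)*0)*325 - 623394) = 1/((1*0)*325 - 623394) = 1/(0*325 - 623394) = 1/(0 - 623394) = 1/(-623394) = -1/623394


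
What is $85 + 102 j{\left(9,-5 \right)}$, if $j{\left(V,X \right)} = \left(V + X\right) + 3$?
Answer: $799$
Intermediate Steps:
$j{\left(V,X \right)} = 3 + V + X$
$85 + 102 j{\left(9,-5 \right)} = 85 + 102 \left(3 + 9 - 5\right) = 85 + 102 \cdot 7 = 85 + 714 = 799$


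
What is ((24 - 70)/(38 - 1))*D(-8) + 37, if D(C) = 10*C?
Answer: 5049/37 ≈ 136.46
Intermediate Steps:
((24 - 70)/(38 - 1))*D(-8) + 37 = ((24 - 70)/(38 - 1))*(10*(-8)) + 37 = -46/37*(-80) + 37 = 3680/37 + 37 = 5049/37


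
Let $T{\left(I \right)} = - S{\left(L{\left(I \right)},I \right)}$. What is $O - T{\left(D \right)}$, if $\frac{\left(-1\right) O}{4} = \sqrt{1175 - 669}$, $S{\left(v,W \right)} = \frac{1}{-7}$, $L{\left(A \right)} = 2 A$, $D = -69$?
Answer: $- \frac{1}{7} - 4 \sqrt{506} \approx -90.121$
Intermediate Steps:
$S{\left(v,W \right)} = - \frac{1}{7}$
$O = - 4 \sqrt{506}$ ($O = - 4 \sqrt{1175 - 669} = - 4 \sqrt{506} \approx -89.978$)
$T{\left(I \right)} = \frac{1}{7}$ ($T{\left(I \right)} = \left(-1\right) \left(- \frac{1}{7}\right) = \frac{1}{7}$)
$O - T{\left(D \right)} = - 4 \sqrt{506} - \frac{1}{7} = - \frac{1}{7} - 4 \sqrt{506}$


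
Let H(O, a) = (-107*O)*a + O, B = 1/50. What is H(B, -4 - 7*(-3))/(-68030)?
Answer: 909/1700750 ≈ 0.00053447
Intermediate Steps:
B = 1/50 ≈ 0.020000
H(O, a) = O - 107*O*a (H(O, a) = -107*O*a + O = O - 107*O*a)
H(B, -4 - 7*(-3))/(-68030) = ((1 - 107*(-4 - 7*(-3)))/50)/(-68030) = ((1 - 107*(-4 + 21))/50)*(-1/68030) = ((1 - 107*17)/50)*(-1/68030) = ((1 - 1819)/50)*(-1/68030) = ((1/50)*(-1818))*(-1/68030) = -909/25*(-1/68030) = 909/1700750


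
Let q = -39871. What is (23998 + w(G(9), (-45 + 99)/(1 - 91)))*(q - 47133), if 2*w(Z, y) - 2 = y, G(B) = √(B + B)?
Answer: -10439914474/5 ≈ -2.0880e+9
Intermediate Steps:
G(B) = √2*√B (G(B) = √(2*B) = √2*√B)
w(Z, y) = 1 + y/2
(23998 + w(G(9), (-45 + 99)/(1 - 91)))*(q - 47133) = (23998 + (1 + ((-45 + 99)/(1 - 91))/2))*(-39871 - 47133) = (23998 + (1 + (54/(-90))/2))*(-87004) = (23998 + (1 + (54*(-1/90))/2))*(-87004) = (23998 + (1 + (½)*(-⅗)))*(-87004) = (23998 + (1 - 3/10))*(-87004) = (23998 + 7/10)*(-87004) = (239987/10)*(-87004) = -10439914474/5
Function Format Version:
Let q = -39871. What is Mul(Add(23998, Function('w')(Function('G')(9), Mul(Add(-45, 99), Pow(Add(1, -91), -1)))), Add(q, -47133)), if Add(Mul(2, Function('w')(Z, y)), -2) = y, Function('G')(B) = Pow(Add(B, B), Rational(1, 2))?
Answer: Rational(-10439914474, 5) ≈ -2.0880e+9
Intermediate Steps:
Function('G')(B) = Mul(Pow(2, Rational(1, 2)), Pow(B, Rational(1, 2))) (Function('G')(B) = Pow(Mul(2, B), Rational(1, 2)) = Mul(Pow(2, Rational(1, 2)), Pow(B, Rational(1, 2))))
Function('w')(Z, y) = Add(1, Mul(Rational(1, 2), y))
Mul(Add(23998, Function('w')(Function('G')(9), Mul(Add(-45, 99), Pow(Add(1, -91), -1)))), Add(q, -47133)) = Mul(Add(23998, Add(1, Mul(Rational(1, 2), Mul(Add(-45, 99), Pow(Add(1, -91), -1))))), Add(-39871, -47133)) = Mul(Add(23998, Add(1, Mul(Rational(1, 2), Mul(54, Pow(-90, -1))))), -87004) = Mul(Add(23998, Add(1, Mul(Rational(1, 2), Mul(54, Rational(-1, 90))))), -87004) = Mul(Add(23998, Add(1, Mul(Rational(1, 2), Rational(-3, 5)))), -87004) = Mul(Add(23998, Add(1, Rational(-3, 10))), -87004) = Mul(Add(23998, Rational(7, 10)), -87004) = Mul(Rational(239987, 10), -87004) = Rational(-10439914474, 5)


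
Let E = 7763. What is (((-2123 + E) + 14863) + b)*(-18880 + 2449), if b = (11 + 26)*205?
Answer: -461513928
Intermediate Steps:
b = 7585 (b = 37*205 = 7585)
(((-2123 + E) + 14863) + b)*(-18880 + 2449) = (((-2123 + 7763) + 14863) + 7585)*(-18880 + 2449) = ((5640 + 14863) + 7585)*(-16431) = (20503 + 7585)*(-16431) = 28088*(-16431) = -461513928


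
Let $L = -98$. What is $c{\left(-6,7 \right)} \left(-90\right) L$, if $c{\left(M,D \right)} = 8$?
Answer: $70560$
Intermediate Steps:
$c{\left(-6,7 \right)} \left(-90\right) L = 8 \left(-90\right) \left(-98\right) = \left(-720\right) \left(-98\right) = 70560$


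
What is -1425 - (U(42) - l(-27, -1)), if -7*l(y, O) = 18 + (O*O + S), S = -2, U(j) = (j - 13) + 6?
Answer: -10237/7 ≈ -1462.4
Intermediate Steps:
U(j) = -7 + j (U(j) = (-13 + j) + 6 = -7 + j)
l(y, O) = -16/7 - O²/7 (l(y, O) = -(18 + (O*O - 2))/7 = -(18 + (O² - 2))/7 = -(18 + (-2 + O²))/7 = -(16 + O²)/7 = -16/7 - O²/7)
-1425 - (U(42) - l(-27, -1)) = -1425 - ((-7 + 42) - (-16/7 - ⅐*(-1)²)) = -1425 - (35 - (-16/7 - ⅐*1)) = -1425 - (35 - (-16/7 - ⅐)) = -1425 - (35 - 1*(-17/7)) = -1425 - (35 + 17/7) = -1425 - 1*262/7 = -1425 - 262/7 = -10237/7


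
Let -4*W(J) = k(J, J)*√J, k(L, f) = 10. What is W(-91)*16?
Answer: -40*I*√91 ≈ -381.58*I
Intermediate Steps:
W(J) = -5*√J/2
W(-91)*16 = -5*I*√91/2*16 = -40*I*√91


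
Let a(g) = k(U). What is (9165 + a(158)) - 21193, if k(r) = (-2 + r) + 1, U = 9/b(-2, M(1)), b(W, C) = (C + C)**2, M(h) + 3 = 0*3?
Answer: -48115/4 ≈ -12029.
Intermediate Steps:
M(h) = -3 (M(h) = -3 + 0*3 = -3 + 0 = -3)
b(W, C) = 4*C**2 (b(W, C) = (2*C)**2 = 4*C**2)
U = 1/4 (U = 9/((4*(-3)**2)) = 9/((4*9)) = 9/36 = 9*(1/36) = 1/4 ≈ 0.25000)
k(r) = -1 + r
a(g) = -3/4 (a(g) = -1 + 1/4 = -3/4)
(9165 + a(158)) - 21193 = (9165 - 3/4) - 21193 = 36657/4 - 21193 = -48115/4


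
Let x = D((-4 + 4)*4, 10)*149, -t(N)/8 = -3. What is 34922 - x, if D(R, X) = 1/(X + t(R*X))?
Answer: 1187199/34 ≈ 34918.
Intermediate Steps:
t(N) = 24 (t(N) = -8*(-3) = 24)
D(R, X) = 1/(24 + X) (D(R, X) = 1/(X + 24) = 1/(24 + X))
x = 149/34 (x = 149/(24 + 10) = 149/34 ≈ 4.3824)
34922 - x = 34922 - 1*149/34 = 34922 - 149/34 = 1187199/34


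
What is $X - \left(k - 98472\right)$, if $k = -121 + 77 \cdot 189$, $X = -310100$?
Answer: $-226060$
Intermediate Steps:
$k = 14432$ ($k = -121 + 14553 = 14432$)
$X - \left(k - 98472\right) = -310100 - \left(14432 - 98472\right) = -310100 - -84040 = -310100 + 84040 = -226060$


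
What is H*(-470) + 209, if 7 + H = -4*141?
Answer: 268579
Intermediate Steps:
H = -571 (H = -7 - 4*141 = -7 - 564 = -571)
H*(-470) + 209 = -571*(-470) + 209 = 268370 + 209 = 268579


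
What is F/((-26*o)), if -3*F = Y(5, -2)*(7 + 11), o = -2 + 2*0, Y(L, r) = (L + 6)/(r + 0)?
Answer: 33/52 ≈ 0.63461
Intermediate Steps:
Y(L, r) = (6 + L)/r
o = -2 (o = -2 + 0 = -2)
F = 33 (F = -(6 + 5)/(-2)*(7 + 11)/3 = -(-1/2*11)*18/3 = -(-11)*18/6 = -1/3*(-99) = 33)
F/((-26*o)) = 33/(-26*(-2)) = 33/52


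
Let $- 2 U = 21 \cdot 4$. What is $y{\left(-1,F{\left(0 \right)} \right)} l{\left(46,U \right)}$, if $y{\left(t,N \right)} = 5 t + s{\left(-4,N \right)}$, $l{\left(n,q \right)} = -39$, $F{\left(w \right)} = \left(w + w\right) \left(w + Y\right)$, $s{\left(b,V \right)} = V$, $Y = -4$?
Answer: $195$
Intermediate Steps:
$U = -42$ ($U = - \frac{21 \cdot 4}{2} = \left(- \frac{1}{2}\right) 84 = -42$)
$F{\left(w \right)} = 2 w \left(-4 + w\right)$ ($F{\left(w \right)} = \left(w + w\right) \left(w - 4\right) = 2 w \left(-4 + w\right)$)
$y{\left(t,N \right)} = N + 5 t$ ($y{\left(t,N \right)} = 5 t + N = N + 5 t$)
$y{\left(-1,F{\left(0 \right)} \right)} l{\left(46,U \right)} = \left(2 \cdot 0 \left(-4 + 0\right) + 5 \left(-1\right)\right) \left(-39\right) = \left(2 \cdot 0 \left(-4\right) - 5\right) \left(-39\right) = \left(0 - 5\right) \left(-39\right) = \left(-5\right) \left(-39\right) = 195$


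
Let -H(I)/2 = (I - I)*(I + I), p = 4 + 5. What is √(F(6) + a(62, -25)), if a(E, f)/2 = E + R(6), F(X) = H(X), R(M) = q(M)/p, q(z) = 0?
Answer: 2*√31 ≈ 11.136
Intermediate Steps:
p = 9
R(M) = 0 (R(M) = 0/9 = 0*(⅑) = 0)
H(I) = 0 (H(I) = -2*(I - I)*(I + I) = -0*2*I = -2*0 = 0)
F(X) = 0
a(E, f) = 2*E (a(E, f) = 2*(E + 0) = 2*E)
√(F(6) + a(62, -25)) = √(0 + 2*62) = √(0 + 124) = √124 = 2*√31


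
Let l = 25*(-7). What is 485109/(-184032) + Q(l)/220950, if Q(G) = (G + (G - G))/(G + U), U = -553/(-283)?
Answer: -46287888487/17559904032 ≈ -2.6360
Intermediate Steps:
U = 553/283 (U = -553*(-1/283) = 553/283 ≈ 1.9541)
l = -175
Q(G) = G/(553/283 + G) (Q(G) = (G + (G - G))/(G + 553/283) = (G + 0)/(553/283 + G) = G/(553/283 + G))
485109/(-184032) + Q(l)/220950 = 485109/(-184032) + (283*(-175)/(553 + 283*(-175)))/220950 = 485109*(-1/184032) + (283*(-175)/(553 - 49525))*(1/220950) = -5989/2272 + (283*(-175)/(-48972))*(1/220950) = -5989/2272 + (283*(-175)*(-1/48972))*(1/220950) = -5989/2272 + (7075/6996)*(1/220950) = -5989/2272 + 283/61830648 = -46287888487/17559904032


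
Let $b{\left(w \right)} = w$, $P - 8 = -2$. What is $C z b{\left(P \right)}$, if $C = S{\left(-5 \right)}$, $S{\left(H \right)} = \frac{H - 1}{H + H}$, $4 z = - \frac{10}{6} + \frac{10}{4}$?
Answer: $\frac{3}{4} \approx 0.75$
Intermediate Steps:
$P = 6$ ($P = 8 - 2 = 6$)
$z = \frac{5}{24}$ ($z = \frac{- \frac{10}{6} + \frac{10}{4}}{4} = \frac{\left(-10\right) \frac{1}{6} + 10 \cdot \frac{1}{4}}{4} = \frac{- \frac{5}{3} + \frac{5}{2}}{4} = \frac{1}{4} \cdot \frac{5}{6} = \frac{5}{24} \approx 0.20833$)
$S{\left(H \right)} = \frac{-1 + H}{2 H}$
$C = \frac{3}{5}$ ($C = \frac{-1 - 5}{2 \left(-5\right)} = \frac{1}{2} \left(- \frac{1}{5}\right) \left(-6\right) = \frac{3}{5} \approx 0.6$)
$C z b{\left(P \right)} = \frac{3}{5} \cdot \frac{5}{24} \cdot 6 = \frac{1}{8} \cdot 6 = \frac{3}{4}$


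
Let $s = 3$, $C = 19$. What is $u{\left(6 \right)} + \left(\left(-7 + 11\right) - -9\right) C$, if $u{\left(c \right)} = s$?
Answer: $250$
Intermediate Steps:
$u{\left(c \right)} = 3$
$u{\left(6 \right)} + \left(\left(-7 + 11\right) - -9\right) C = 3 + \left(\left(-7 + 11\right) - -9\right) 19 = 3 + \left(4 + 9\right) 19 = 3 + 13 \cdot 19 = 3 + 247 = 250$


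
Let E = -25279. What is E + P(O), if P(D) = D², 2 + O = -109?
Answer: -12958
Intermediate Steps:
O = -111 (O = -2 - 109 = -111)
E + P(O) = -25279 + (-111)² = -25279 + 12321 = -12958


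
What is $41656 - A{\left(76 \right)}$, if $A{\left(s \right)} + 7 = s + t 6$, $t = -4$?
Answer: $41611$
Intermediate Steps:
$A{\left(s \right)} = -31 + s$ ($A{\left(s \right)} = -7 + \left(s - 24\right) = -7 + \left(-24 + s\right) = -31 + s$)
$41656 - A{\left(76 \right)} = 41656 - \left(-31 + 76\right) = 41656 - 45 = 41611$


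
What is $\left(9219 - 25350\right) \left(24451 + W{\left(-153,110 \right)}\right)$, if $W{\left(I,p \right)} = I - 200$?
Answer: $-388724838$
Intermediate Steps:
$W{\left(I,p \right)} = -200 + I$
$\left(9219 - 25350\right) \left(24451 + W{\left(-153,110 \right)}\right) = \left(9219 - 25350\right) \left(24451 - 353\right) = - 16131 \left(24451 - 353\right) = \left(-16131\right) 24098 = -388724838$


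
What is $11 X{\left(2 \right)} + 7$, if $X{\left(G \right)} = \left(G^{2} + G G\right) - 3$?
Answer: $62$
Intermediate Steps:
$X{\left(G \right)} = -3 + 2 G^{2}$ ($X{\left(G \right)} = \left(G^{2} + G^{2}\right) - 3 = 2 G^{2} - 3 = -3 + 2 G^{2}$)
$11 X{\left(2 \right)} + 7 = 11 \left(-3 + 2 \cdot 2^{2}\right) + 7 = 11 \left(-3 + 2 \cdot 4\right) + 7 = 11 \left(-3 + 8\right) + 7 = 11 \cdot 5 + 7 = 55 + 7 = 62$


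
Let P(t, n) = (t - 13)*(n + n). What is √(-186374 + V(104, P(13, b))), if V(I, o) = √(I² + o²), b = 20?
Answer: I*√186270 ≈ 431.59*I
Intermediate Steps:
P(t, n) = 2*n*(-13 + t) (P(t, n) = (-13 + t)*(2*n) = 2*n*(-13 + t))
√(-186374 + V(104, P(13, b))) = √(-186374 + √(104² + (2*20*(-13 + 13))²)) = √(-186374 + √(10816 + (2*20*0)²)) = √(-186374 + √(10816 + 0²)) = √(-186374 + √(10816 + 0)) = √(-186374 + √10816) = √(-186374 + 104) = √(-186270) = I*√186270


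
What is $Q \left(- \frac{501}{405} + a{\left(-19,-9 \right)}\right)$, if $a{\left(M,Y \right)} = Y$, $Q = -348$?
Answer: $\frac{160312}{45} \approx 3562.5$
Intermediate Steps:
$Q \left(- \frac{501}{405} + a{\left(-19,-9 \right)}\right) = - 348 \left(- \frac{501}{405} - 9\right) = - 348 \left(\left(-501\right) \frac{1}{405} - 9\right) = - 348 \left(- \frac{167}{135} - 9\right) = \left(-348\right) \left(- \frac{1382}{135}\right) = \frac{160312}{45}$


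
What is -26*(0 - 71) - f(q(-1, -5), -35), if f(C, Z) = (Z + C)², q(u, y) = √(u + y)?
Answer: 627 + 70*I*√6 ≈ 627.0 + 171.46*I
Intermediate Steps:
f(C, Z) = (C + Z)²
-26*(0 - 71) - f(q(-1, -5), -35) = -26*(0 - 71) - (√(-1 - 5) - 35)² = -26*(-71) - (√(-6) - 35)² = 1846 - (I*√6 - 35)² = 1846 - (-35 + I*√6)²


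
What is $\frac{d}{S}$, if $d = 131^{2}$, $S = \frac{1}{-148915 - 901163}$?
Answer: $-18020388558$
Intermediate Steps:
$S = - \frac{1}{1050078}$ ($S = \frac{1}{-1050078} = - \frac{1}{1050078} \approx -9.5231 \cdot 10^{-7}$)
$d = 17161$
$\frac{d}{S} = \frac{17161}{- \frac{1}{1050078}} = 17161 \left(-1050078\right) = -18020388558$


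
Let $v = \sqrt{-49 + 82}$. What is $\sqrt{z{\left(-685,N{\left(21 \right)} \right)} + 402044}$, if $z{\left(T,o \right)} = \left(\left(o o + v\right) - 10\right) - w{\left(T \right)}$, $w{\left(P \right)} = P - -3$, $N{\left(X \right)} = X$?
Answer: $\sqrt{403157 + \sqrt{33}} \approx 634.95$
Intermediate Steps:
$v = \sqrt{33} \approx 5.7446$
$w{\left(P \right)} = 3 + P$ ($w{\left(P \right)} = P + 3 = 3 + P$)
$z{\left(T,o \right)} = -13 + \sqrt{33} + o^{2} - T$ ($z{\left(T,o \right)} = \left(\left(o o + \sqrt{33}\right) - 10\right) - \left(3 + T\right) = \left(\left(o^{2} + \sqrt{33}\right) - 10\right) - \left(3 + T\right) = \left(\left(\sqrt{33} + o^{2}\right) - 10\right) - \left(3 + T\right) = \left(-10 + \sqrt{33} + o^{2}\right) - \left(3 + T\right) = -13 + \sqrt{33} + o^{2} - T$)
$\sqrt{z{\left(-685,N{\left(21 \right)} \right)} + 402044} = \sqrt{\left(-13 + \sqrt{33} + 21^{2} - -685\right) + 402044} = \sqrt{\left(-13 + \sqrt{33} + 441 + 685\right) + 402044} = \sqrt{\left(1113 + \sqrt{33}\right) + 402044} = \sqrt{403157 + \sqrt{33}}$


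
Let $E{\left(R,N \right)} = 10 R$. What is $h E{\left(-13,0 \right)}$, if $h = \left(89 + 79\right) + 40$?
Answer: $-27040$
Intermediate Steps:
$h = 208$ ($h = 168 + 40 = 208$)
$h E{\left(-13,0 \right)} = 208 \cdot 10 \left(-13\right) = 208 \left(-130\right) = -27040$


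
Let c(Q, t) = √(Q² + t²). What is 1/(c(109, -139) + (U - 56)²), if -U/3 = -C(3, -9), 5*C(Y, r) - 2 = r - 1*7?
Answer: 1296050/5365435303 - 625*√31202/10730870606 ≈ 0.00023127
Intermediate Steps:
C(Y, r) = -1 + r/5 (C(Y, r) = ⅖ + (r - 1*7)/5 = ⅖ + (r - 7)/5 = ⅖ + (-7 + r)/5 = ⅖ + (-7/5 + r/5) = -1 + r/5)
U = -42/5 (U = -(-3)*(-1 + (⅕)*(-9)) = -(-3)*(-1 - 9/5) = -(-3)*(-14)/5 = -3*14/5 = -42/5 ≈ -8.4000)
1/(c(109, -139) + (U - 56)²) = 1/(√(109² + (-139)²) + (-42/5 - 56)²) = 1/(√(11881 + 19321) + (-322/5)²) = 1/(√31202 + 103684/25) = 1/(103684/25 + √31202)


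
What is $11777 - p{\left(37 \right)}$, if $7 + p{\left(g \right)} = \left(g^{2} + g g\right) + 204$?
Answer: $8842$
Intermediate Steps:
$p{\left(g \right)} = 197 + 2 g^{2}$ ($p{\left(g \right)} = -7 + \left(\left(g^{2} + g g\right) + 204\right) = -7 + \left(\left(g^{2} + g^{2}\right) + 204\right) = -7 + \left(2 g^{2} + 204\right) = -7 + \left(204 + 2 g^{2}\right) = 197 + 2 g^{2}$)
$11777 - p{\left(37 \right)} = 11777 - \left(197 + 2 \cdot 37^{2}\right) = 11777 - \left(197 + 2 \cdot 1369\right) = 11777 - \left(197 + 2738\right) = 11777 - 2935 = 8842$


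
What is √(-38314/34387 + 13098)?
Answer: 2*√3871654784711/34387 ≈ 114.44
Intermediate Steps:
√(-38314/34387 + 13098) = √(450362612/34387) = 2*√3871654784711/34387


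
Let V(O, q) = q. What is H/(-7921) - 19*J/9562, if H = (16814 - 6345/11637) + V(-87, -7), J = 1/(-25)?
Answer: -1731513412031/816104986550 ≈ -2.1217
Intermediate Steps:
J = -1/25 ≈ -0.040000
H = 7243582/431 (H = (16814 - 6345/11637) - 7 = (16814 - 6345*1/11637) - 7 = (16814 - 235/431) - 7 = 7246599/431 - 7 = 7243582/431 ≈ 16806.)
H/(-7921) - 19*J/9562 = (7243582/431)/(-7921) - 19*(-1/25)/9562 = (7243582/431)*(-1/7921) + (19/25)*(1/9562) = -7243582/3413951 + 19/239050 = -1731513412031/816104986550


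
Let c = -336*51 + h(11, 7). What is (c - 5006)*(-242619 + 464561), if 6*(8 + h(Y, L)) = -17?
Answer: -14749932407/3 ≈ -4.9166e+9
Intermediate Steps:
h(Y, L) = -65/6 (h(Y, L) = -8 + (1/6)*(-17) = -8 - 17/6 = -65/6)
c = -102881/6 (c = -336*51 - 65/6 = -17136 - 65/6 = -102881/6 ≈ -17147.)
(c - 5006)*(-242619 + 464561) = (-102881/6 - 5006)*(-242619 + 464561) = -132917/6*221942 = -14749932407/3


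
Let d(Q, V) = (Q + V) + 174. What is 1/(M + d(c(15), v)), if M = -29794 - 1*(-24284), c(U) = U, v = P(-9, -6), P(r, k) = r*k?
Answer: -1/5267 ≈ -0.00018986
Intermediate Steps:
P(r, k) = k*r
v = 54 (v = -6*(-9) = 54)
d(Q, V) = 174 + Q + V
M = -5510 (M = -29794 + 24284 = -5510)
1/(M + d(c(15), v)) = 1/(-5510 + (174 + 15 + 54)) = 1/(-5510 + 243) = 1/(-5267) = -1/5267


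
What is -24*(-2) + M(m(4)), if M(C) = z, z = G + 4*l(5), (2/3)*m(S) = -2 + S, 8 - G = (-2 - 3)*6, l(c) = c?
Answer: 106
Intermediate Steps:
G = 38 (G = 8 - (-2 - 3)*6 = 8 - (-5)*6 = 8 - 1*(-30) = 8 + 30 = 38)
m(S) = -3 + 3*S/2 (m(S) = 3*(-2 + S)/2 = -3 + 3*S/2)
z = 58 (z = 38 + 4*5 = 38 + 20 = 58)
M(C) = 58
-24*(-2) + M(m(4)) = -24*(-2) + 58 = 48 + 58 = 106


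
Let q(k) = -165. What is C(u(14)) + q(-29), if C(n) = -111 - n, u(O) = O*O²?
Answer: -3020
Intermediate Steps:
u(O) = O³
C(u(14)) + q(-29) = (-111 - 1*14³) - 165 = (-111 - 1*2744) - 165 = (-111 - 2744) - 165 = -2855 - 165 = -3020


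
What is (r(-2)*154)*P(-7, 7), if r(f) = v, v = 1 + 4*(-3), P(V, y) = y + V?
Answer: 0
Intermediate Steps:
P(V, y) = V + y
v = -11 (v = 1 - 12 = -11)
r(f) = -11
(r(-2)*154)*P(-7, 7) = (-11*154)*(-7 + 7) = -1694*0 = 0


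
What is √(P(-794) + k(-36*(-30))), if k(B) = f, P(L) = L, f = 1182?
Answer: 2*√97 ≈ 19.698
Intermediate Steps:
k(B) = 1182
√(P(-794) + k(-36*(-30))) = √(-794 + 1182) = √388 = 2*√97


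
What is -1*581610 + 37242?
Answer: -544368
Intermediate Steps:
-1*581610 + 37242 = -581610 + 37242 = -544368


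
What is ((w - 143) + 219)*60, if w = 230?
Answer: 18360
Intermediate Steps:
((w - 143) + 219)*60 = ((230 - 143) + 219)*60 = (87 + 219)*60 = 306*60 = 18360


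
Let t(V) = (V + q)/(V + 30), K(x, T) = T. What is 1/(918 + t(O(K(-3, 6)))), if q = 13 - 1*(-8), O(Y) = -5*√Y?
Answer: 229660/210974857 + 15*√6/210974857 ≈ 0.0010887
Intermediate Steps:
q = 21 (q = 13 + 8 = 21)
t(V) = (21 + V)/(30 + V) (t(V) = (V + 21)/(V + 30) = (21 + V)/(30 + V))
1/(918 + t(O(K(-3, 6)))) = 1/(918 + (21 - 5*√6)/(30 - 5*√6))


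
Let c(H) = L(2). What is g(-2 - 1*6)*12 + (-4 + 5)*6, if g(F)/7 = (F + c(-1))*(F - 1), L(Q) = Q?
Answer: 4542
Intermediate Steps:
c(H) = 2
g(F) = 7*(-1 + F)*(2 + F) (g(F) = 7*((F + 2)*(F - 1)) = 7*((2 + F)*(-1 + F)) = 7*((-1 + F)*(2 + F)) = 7*(-1 + F)*(2 + F))
g(-2 - 1*6)*12 + (-4 + 5)*6 = (-14 + 7*(-2 - 1*6) + 7*(-2 - 1*6)**2)*12 + (-4 + 5)*6 = (-14 + 7*(-2 - 6) + 7*(-2 - 6)**2)*12 + 1*6 = (-14 + 7*(-8) + 7*(-8)**2)*12 + 6 = (-14 - 56 + 7*64)*12 + 6 = (-14 - 56 + 448)*12 + 6 = 378*12 + 6 = 4536 + 6 = 4542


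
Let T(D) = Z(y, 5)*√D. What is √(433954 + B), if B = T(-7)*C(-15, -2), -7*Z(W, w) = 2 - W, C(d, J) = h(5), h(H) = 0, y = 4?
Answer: √433954 ≈ 658.75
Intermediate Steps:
C(d, J) = 0
Z(W, w) = -2/7 + W/7 (Z(W, w) = -(2 - W)/7 = -2/7 + W/7)
T(D) = 2*√D/7 (T(D) = (-2/7 + (⅐)*4)*√D = (-2/7 + 4/7)*√D = 2*√D/7)
B = 0 (B = (2*√(-7)/7)*0 = (2*(I*√7)/7)*0 = (2*I*√7/7)*0 = 0)
√(433954 + B) = √(433954 + 0) = √433954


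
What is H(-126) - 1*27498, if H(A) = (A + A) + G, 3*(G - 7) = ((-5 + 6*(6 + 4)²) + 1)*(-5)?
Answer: -86209/3 ≈ -28736.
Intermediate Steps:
G = -2959/3 (G = 7 + (((-5 + 6*(6 + 4)²) + 1)*(-5))/3 = 7 + (((-5 + 6*10²) + 1)*(-5))/3 = 7 + (((-5 + 6*100) + 1)*(-5))/3 = 7 + (((-5 + 600) + 1)*(-5))/3 = 7 + ((595 + 1)*(-5))/3 = 7 + (596*(-5))/3 = 7 + (⅓)*(-2980) = 7 - 2980/3 = -2959/3 ≈ -986.33)
H(A) = -2959/3 + 2*A (H(A) = (A + A) - 2959/3 = 2*A - 2959/3 = -2959/3 + 2*A)
H(-126) - 1*27498 = (-2959/3 + 2*(-126)) - 1*27498 = (-2959/3 - 252) - 27498 = -3715/3 - 27498 = -86209/3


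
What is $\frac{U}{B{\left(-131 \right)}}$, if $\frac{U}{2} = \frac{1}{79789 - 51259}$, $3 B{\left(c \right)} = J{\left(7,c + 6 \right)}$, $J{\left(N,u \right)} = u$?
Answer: $- \frac{1}{594375} \approx -1.6824 \cdot 10^{-6}$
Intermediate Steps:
$B{\left(c \right)} = 2 + \frac{c}{3}$ ($B{\left(c \right)} = \frac{c + 6}{3} = \frac{6 + c}{3} = 2 + \frac{c}{3}$)
$U = \frac{1}{14265}$ ($U = \frac{2}{79789 - 51259} = \frac{2}{28530} = 2 \cdot \frac{1}{28530} = \frac{1}{14265} \approx 7.0102 \cdot 10^{-5}$)
$\frac{U}{B{\left(-131 \right)}} = \frac{1}{14265 \left(2 + \frac{1}{3} \left(-131\right)\right)} = \frac{1}{14265 \left(2 - \frac{131}{3}\right)} = \frac{1}{14265 \left(- \frac{125}{3}\right)} = \frac{1}{14265} \left(- \frac{3}{125}\right) = - \frac{1}{594375}$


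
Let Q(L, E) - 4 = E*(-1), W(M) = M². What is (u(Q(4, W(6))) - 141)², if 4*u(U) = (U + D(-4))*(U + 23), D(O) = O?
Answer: 3600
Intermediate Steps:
Q(L, E) = 4 - E (Q(L, E) = 4 + E*(-1) = 4 - E)
u(U) = (-4 + U)*(23 + U)/4 (u(U) = ((U - 4)*(U + 23))/4 = ((-4 + U)*(23 + U))/4 = (-4 + U)*(23 + U)/4)
(u(Q(4, W(6))) - 141)² = ((-23 + (4 - 1*6²)²/4 + 19*(4 - 1*6²)/4) - 141)² = ((-23 + (4 - 1*36)²/4 + 19*(4 - 1*36)/4) - 141)² = ((-23 + (4 - 36)²/4 + 19*(4 - 36)/4) - 141)² = ((-23 + (¼)*(-32)² + (19/4)*(-32)) - 141)² = ((-23 + (¼)*1024 - 152) - 141)² = ((-23 + 256 - 152) - 141)² = (81 - 141)² = (-60)² = 3600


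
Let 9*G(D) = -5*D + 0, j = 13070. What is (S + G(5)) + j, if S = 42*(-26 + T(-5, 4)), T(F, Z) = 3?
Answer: 108911/9 ≈ 12101.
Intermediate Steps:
S = -966 (S = 42*(-26 + 3) = 42*(-23) = -966)
G(D) = -5*D/9 (G(D) = (-5*D + 0)/9 = (-5*D)/9 = -5*D/9)
(S + G(5)) + j = (-966 - 5/9*5) + 13070 = (-966 - 25/9) + 13070 = -8719/9 + 13070 = 108911/9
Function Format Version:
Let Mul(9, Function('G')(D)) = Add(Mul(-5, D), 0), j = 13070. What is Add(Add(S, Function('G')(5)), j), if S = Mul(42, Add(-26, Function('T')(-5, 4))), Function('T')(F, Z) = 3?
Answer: Rational(108911, 9) ≈ 12101.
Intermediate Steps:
S = -966 (S = Mul(42, Add(-26, 3)) = Mul(42, -23) = -966)
Function('G')(D) = Mul(Rational(-5, 9), D) (Function('G')(D) = Mul(Rational(1, 9), Add(Mul(-5, D), 0)) = Mul(Rational(1, 9), Mul(-5, D)) = Mul(Rational(-5, 9), D))
Add(Add(S, Function('G')(5)), j) = Add(Add(-966, Mul(Rational(-5, 9), 5)), 13070) = Add(Add(-966, Rational(-25, 9)), 13070) = Add(Rational(-8719, 9), 13070) = Rational(108911, 9)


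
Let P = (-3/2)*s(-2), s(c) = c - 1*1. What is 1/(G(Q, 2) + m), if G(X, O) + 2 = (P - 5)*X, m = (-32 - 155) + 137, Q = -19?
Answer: -2/85 ≈ -0.023529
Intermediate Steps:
s(c) = -1 + c (s(c) = c - 1 = -1 + c)
m = -50 (m = -187 + 137 = -50)
P = 9/2 (P = (-3/2)*(-1 - 2) = -3*½*(-3) = -3/2*(-3) = 9/2 ≈ 4.5000)
G(X, O) = -2 - X/2 (G(X, O) = -2 + (9/2 - 5)*X = -2 - X/2)
1/(G(Q, 2) + m) = 1/((-2 - ½*(-19)) - 50) = 1/((-2 + 19/2) - 50) = 1/(15/2 - 50) = 1/(-85/2) = -2/85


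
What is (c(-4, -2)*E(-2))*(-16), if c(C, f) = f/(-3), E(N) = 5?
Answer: -160/3 ≈ -53.333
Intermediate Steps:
c(C, f) = -f/3 (c(C, f) = f*(-1/3) = -f/3)
(c(-4, -2)*E(-2))*(-16) = (-1/3*(-2)*5)*(-16) = ((2/3)*5)*(-16) = (10/3)*(-16) = -160/3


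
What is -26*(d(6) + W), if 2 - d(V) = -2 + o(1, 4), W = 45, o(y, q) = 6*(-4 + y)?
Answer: -1742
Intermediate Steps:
o(y, q) = -24 + 6*y
d(V) = 22 (d(V) = 2 - (-2 + (-24 + 6*1)) = 2 - (-2 + (-24 + 6)) = 2 - (-2 - 18) = 2 - 1*(-20) = 2 + 20 = 22)
-26*(d(6) + W) = -26*(22 + 45) = -26*67 = -1742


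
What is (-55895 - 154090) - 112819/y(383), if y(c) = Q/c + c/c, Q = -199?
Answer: -81846917/184 ≈ -4.4482e+5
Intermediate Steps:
y(c) = 1 - 199/c (y(c) = -199/c + c/c = -199/c + 1 = 1 - 199/c)
(-55895 - 154090) - 112819/y(383) = (-55895 - 154090) - 112819*383/(-199 + 383) = -209985 - 112819/((1/383)*184) = -209985 - 112819/184/383 = -209985 - 112819*383/184 = -209985 - 43209677/184 = -81846917/184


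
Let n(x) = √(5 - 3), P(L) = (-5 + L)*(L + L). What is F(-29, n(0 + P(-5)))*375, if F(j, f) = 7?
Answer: 2625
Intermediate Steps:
P(L) = 2*L*(-5 + L) (P(L) = (-5 + L)*(2*L) = 2*L*(-5 + L))
n(x) = √2
F(-29, n(0 + P(-5)))*375 = 7*375 = 2625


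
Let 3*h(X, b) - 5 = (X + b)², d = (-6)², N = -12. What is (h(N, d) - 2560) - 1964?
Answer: -12991/3 ≈ -4330.3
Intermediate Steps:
d = 36
h(X, b) = 5/3 + (X + b)²/3
(h(N, d) - 2560) - 1964 = ((5/3 + (-12 + 36)²/3) - 2560) - 1964 = ((5/3 + (⅓)*24²) - 2560) - 1964 = ((5/3 + (⅓)*576) - 2560) - 1964 = ((5/3 + 192) - 2560) - 1964 = (581/3 - 2560) - 1964 = -7099/3 - 1964 = -12991/3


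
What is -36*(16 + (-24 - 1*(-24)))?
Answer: -576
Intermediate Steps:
-36*(16 + (-24 - 1*(-24))) = -36*(16 + (-24 + 24)) = -36*(16 + 0) = -36*16 = -576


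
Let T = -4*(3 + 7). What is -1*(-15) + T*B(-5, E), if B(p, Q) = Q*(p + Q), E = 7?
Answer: -545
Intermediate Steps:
B(p, Q) = Q*(Q + p)
T = -40 (T = -4*10 = -40)
-1*(-15) + T*B(-5, E) = -1*(-15) - 280*(7 - 5) = 15 - 280*2 = 15 - 40*14 = 15 - 560 = -545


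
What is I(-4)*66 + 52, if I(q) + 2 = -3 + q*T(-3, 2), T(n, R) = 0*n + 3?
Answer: -1070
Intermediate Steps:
T(n, R) = 3 (T(n, R) = 0 + 3 = 3)
I(q) = -5 + 3*q (I(q) = -2 + (-3 + q*3) = -2 + (-3 + 3*q) = -5 + 3*q)
I(-4)*66 + 52 = (-5 + 3*(-4))*66 + 52 = (-5 - 12)*66 + 52 = -17*66 + 52 = -1122 + 52 = -1070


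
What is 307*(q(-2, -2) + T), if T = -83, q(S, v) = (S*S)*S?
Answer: -27937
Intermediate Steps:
q(S, v) = S³ (q(S, v) = S²*S = S³)
307*(q(-2, -2) + T) = 307*((-2)³ - 83) = 307*(-8 - 83) = 307*(-91) = -27937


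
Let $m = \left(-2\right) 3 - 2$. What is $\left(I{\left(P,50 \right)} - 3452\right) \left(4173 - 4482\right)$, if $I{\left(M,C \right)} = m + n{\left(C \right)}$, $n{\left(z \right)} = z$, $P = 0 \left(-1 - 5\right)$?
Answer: $1053690$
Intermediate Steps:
$m = -8$ ($m = -6 - 2 = -8$)
$P = 0$ ($P = 0 \left(-6\right) = 0$)
$I{\left(M,C \right)} = -8 + C$
$\left(I{\left(P,50 \right)} - 3452\right) \left(4173 - 4482\right) = \left(\left(-8 + 50\right) - 3452\right) \left(4173 - 4482\right) = \left(42 - 3452\right) \left(-309\right) = \left(-3410\right) \left(-309\right) = 1053690$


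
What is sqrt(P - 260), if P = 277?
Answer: sqrt(17) ≈ 4.1231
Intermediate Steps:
sqrt(P - 260) = sqrt(277 - 260) = sqrt(17)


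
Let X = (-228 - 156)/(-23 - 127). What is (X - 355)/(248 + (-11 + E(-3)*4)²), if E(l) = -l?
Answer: -2937/2075 ≈ -1.4154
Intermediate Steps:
X = 64/25 (X = -384/(-150) = -384*(-1/150) = 64/25 ≈ 2.5600)
(X - 355)/(248 + (-11 + E(-3)*4)²) = (64/25 - 355)/(248 + (-11 - 1*(-3)*4)²) = -8811/(25*(248 + (-11 + 3*4)²)) = -8811/(25*(248 + (-11 + 12)²)) = -8811/(25*(248 + 1²)) = -8811/(25*(248 + 1)) = -8811/25/249 = -8811/25*1/249 = -2937/2075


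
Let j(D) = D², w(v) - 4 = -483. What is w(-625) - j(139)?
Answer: -19800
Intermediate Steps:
w(v) = -479 (w(v) = 4 - 483 = -479)
w(-625) - j(139) = -479 - 1*139² = -479 - 1*19321 = -479 - 19321 = -19800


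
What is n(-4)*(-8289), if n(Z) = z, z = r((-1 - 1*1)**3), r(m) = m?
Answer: 66312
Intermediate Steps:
z = -8 (z = (-1 - 1*1)**3 = (-1 - 1)**3 = (-2)**3 = -8)
n(Z) = -8
n(-4)*(-8289) = -8*(-8289) = 66312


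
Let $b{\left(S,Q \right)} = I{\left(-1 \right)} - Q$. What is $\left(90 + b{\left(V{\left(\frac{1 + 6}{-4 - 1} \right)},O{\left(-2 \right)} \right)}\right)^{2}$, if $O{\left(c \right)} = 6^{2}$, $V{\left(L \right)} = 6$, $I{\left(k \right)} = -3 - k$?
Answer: $2704$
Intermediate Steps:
$O{\left(c \right)} = 36$
$b{\left(S,Q \right)} = -2 - Q$ ($b{\left(S,Q \right)} = \left(-3 - -1\right) - Q = \left(-3 + 1\right) - Q = -2 - Q$)
$\left(90 + b{\left(V{\left(\frac{1 + 6}{-4 - 1} \right)},O{\left(-2 \right)} \right)}\right)^{2} = \left(90 - 38\right)^{2} = 52^{2} = 2704$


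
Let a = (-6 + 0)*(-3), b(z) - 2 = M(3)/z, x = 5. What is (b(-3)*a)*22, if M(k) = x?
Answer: 132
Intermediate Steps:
M(k) = 5
b(z) = 2 + 5/z
a = 18 (a = -6*(-3) = 18)
(b(-3)*a)*22 = ((2 + 5/(-3))*18)*22 = ((2 + 5*(-⅓))*18)*22 = ((2 - 5/3)*18)*22 = ((⅓)*18)*22 = 6*22 = 132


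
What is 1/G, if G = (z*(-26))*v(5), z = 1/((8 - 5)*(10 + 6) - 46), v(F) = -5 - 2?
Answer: 1/91 ≈ 0.010989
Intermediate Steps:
v(F) = -7
z = 1/2 (z = 1/(3*16 - 46) = 1/(48 - 46) = 1/2 ≈ 0.50000)
G = 91 (G = ((1/2)*(-26))*(-7) = -13*(-7) = 91)
1/G = 1/91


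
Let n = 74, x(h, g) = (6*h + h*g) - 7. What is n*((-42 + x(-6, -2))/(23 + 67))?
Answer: -2701/45 ≈ -60.022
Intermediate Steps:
x(h, g) = -7 + 6*h + g*h (x(h, g) = (6*h + g*h) - 7 = -7 + 6*h + g*h)
n*((-42 + x(-6, -2))/(23 + 67)) = 74*((-42 + (-7 + 6*(-6) - 2*(-6)))/(23 + 67)) = 74*((-42 + (-7 - 36 + 12))/90) = 74*((-42 - 31)*(1/90)) = 74*(-73*1/90) = 74*(-73/90) = -2701/45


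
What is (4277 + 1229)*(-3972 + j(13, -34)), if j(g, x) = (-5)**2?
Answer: -21732182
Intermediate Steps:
j(g, x) = 25
(4277 + 1229)*(-3972 + j(13, -34)) = (4277 + 1229)*(-3972 + 25) = 5506*(-3947) = -21732182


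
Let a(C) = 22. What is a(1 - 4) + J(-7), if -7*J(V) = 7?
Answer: 21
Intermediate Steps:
J(V) = -1 (J(V) = -⅐*7 = -1)
a(1 - 4) + J(-7) = 22 - 1 = 21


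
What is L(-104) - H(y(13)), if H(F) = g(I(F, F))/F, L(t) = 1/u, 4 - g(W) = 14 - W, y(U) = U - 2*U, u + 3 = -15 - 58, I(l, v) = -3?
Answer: -77/76 ≈ -1.0132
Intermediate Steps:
u = -76 (u = -3 + (-15 - 58) = -3 - 73 = -76)
y(U) = -U
g(W) = -10 + W (g(W) = 4 - (14 - W) = 4 + (-14 + W) = -10 + W)
L(t) = -1/76 (L(t) = 1/(-76) = -1/76)
H(F) = -13/F (H(F) = (-10 - 3)/F = -13/F)
L(-104) - H(y(13)) = -1/76 - (-13)/((-1*13)) = -1/76 - (-13)/(-13) = -1/76 - (-13)*(-1)/13 = -1/76 - 1*1 = -1/76 - 1 = -77/76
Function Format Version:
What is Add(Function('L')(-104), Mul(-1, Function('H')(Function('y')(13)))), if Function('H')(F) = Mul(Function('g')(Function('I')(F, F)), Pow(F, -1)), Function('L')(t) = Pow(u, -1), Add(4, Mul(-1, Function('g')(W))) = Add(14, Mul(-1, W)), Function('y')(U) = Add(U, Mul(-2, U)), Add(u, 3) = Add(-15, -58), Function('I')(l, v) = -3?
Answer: Rational(-77, 76) ≈ -1.0132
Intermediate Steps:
u = -76 (u = Add(-3, Add(-15, -58)) = Add(-3, -73) = -76)
Function('y')(U) = Mul(-1, U)
Function('g')(W) = Add(-10, W) (Function('g')(W) = Add(4, Mul(-1, Add(14, Mul(-1, W)))) = Add(4, Add(-14, W)) = Add(-10, W))
Function('L')(t) = Rational(-1, 76) (Function('L')(t) = Pow(-76, -1) = Rational(-1, 76))
Function('H')(F) = Mul(-13, Pow(F, -1)) (Function('H')(F) = Mul(Add(-10, -3), Pow(F, -1)) = Mul(-13, Pow(F, -1)))
Add(Function('L')(-104), Mul(-1, Function('H')(Function('y')(13)))) = Add(Rational(-1, 76), Mul(-1, Mul(-13, Pow(Mul(-1, 13), -1)))) = Add(Rational(-1, 76), Mul(-1, Mul(-13, Pow(-13, -1)))) = Add(Rational(-1, 76), Mul(-1, Mul(-13, Rational(-1, 13)))) = Add(Rational(-1, 76), Mul(-1, 1)) = Add(Rational(-1, 76), -1) = Rational(-77, 76)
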